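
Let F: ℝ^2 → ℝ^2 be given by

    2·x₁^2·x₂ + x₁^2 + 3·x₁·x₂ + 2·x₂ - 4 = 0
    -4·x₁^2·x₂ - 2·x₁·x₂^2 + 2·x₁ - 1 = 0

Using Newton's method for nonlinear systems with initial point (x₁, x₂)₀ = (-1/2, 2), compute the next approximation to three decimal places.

At (-1/2, 2): F = (-1.750, 0.000).
Jacobian J = [[4·x₁·x₂ + 2·x₁ + 3·x₂, 2·x₁^2 + 3·x₁ + 2], [-8·x₁·x₂ - 2·x₂^2 + 2, -4·x₁^2 - 4·x₁·x₂]].
At the point, J = [[1.000, 1.000], [2.000, 3.000]] (det J = 1.000).
Solving J·Δ = −F gives Δ = (5.250, -3.500).
Then the next iterate is (x₁, x₂)₁ = (4.750, -1.500).

(4.750, -1.500)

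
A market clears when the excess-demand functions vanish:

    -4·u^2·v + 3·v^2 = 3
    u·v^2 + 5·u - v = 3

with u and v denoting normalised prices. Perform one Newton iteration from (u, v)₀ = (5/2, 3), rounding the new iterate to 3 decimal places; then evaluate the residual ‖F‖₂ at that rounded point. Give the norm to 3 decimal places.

18.764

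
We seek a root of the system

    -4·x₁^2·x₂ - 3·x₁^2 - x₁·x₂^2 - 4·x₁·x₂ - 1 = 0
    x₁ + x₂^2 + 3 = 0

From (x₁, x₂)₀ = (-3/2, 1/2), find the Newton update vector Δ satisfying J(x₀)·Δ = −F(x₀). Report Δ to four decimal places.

(0.4386, -2.1886)

At (-3/2, 1/2): F = (-8.8750, 1.7500).
Jacobian J = [[-8·x₁·x₂ - 6·x₁ - x₂^2 - 4·x₂, -4·x₁^2 - 2·x₁·x₂ - 4·x₁], [1, 2·x₂]].
At the point, J = [[12.7500, -1.5000], [1.0000, 1.0000]] (det J = 14.2500).
Solving J·Δ = −F gives Δ = (0.4386, -2.1886).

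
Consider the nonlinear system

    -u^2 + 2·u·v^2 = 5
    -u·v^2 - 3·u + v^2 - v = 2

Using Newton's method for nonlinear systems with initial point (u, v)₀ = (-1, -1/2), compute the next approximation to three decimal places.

(14.500, -16.625)

At (-1, -1/2): F = (-6.500, 2.000).
Jacobian J = [[-2·u + 2·v^2, 4·u·v], [-v^2 - 3, -2·u·v + 2·v - 1]].
At the point, J = [[2.500, 2.000], [-3.250, -3.000]] (det J = -1.000).
Solving J·Δ = −F gives Δ = (15.500, -16.125).
Then the next iterate is (u, v)₁ = (14.500, -16.625).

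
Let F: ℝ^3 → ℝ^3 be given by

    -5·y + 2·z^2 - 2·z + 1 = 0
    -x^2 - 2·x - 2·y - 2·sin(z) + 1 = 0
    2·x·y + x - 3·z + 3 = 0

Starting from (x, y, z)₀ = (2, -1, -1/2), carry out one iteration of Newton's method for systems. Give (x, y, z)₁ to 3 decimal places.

(0.786, -0.753, 1.067)

At (2, -1, -1/2): F = (7.500, -4.04115, 2.500).
Jacobian J = [[0, -5, 4·z - 2], [-2·x - 2, -2, -2·cos(z)], [2·y + 1, 2·x, -3]].
At the point, J = [[0.000, -5.000, -4.000], [-6.000, -2.000, -1.75517], [-1.000, 4.000, -3.000]] (det J = 185.22417).
Solving J·Δ = −F gives Δ = (-1.214, 0.247, 1.567).
Then the next iterate is (x, y, z)₁ = (0.786, -0.753, 1.067).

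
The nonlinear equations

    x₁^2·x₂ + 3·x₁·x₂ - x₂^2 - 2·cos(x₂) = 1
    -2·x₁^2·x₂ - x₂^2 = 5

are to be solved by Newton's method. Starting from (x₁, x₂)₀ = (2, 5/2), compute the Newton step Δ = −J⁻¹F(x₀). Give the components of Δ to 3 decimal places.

(-0.559, -1.543)

At (2, 5/2): F = (19.35229, -31.250).
Jacobian J = [[2·x₁·x₂ + 3·x₂, x₁^2 + 3·x₁ - 2·x₂ + 2·sin(x₂)], [-4·x₁·x₂, -2·x₁^2 - 2·x₂]].
At the point, J = [[17.500, 6.19694], [-20.000, -13.000]] (det J = -103.56111).
Solving J·Δ = −F gives Δ = (-0.559, -1.543).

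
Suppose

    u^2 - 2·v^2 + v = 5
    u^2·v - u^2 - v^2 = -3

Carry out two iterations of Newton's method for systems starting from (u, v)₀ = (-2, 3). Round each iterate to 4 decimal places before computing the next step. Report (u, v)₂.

At (-2, 3): F = (-16.0000, 2.0000).
Jacobian J = [[2·u, -4·v + 1], [2·u·v - 2·u, u^2 - 2·v]].
At the point, J = [[-4.0000, -11.0000], [-8.0000, -2.0000]] (det J = -80.0000).
Solving J·Δ = −F gives Δ = (0.6750, -1.7000).
Then the next iterate is (u, v)₁ = (-1.3250, 1.3000).
Round to (-1.3250, 1.3000) and repeat: F = (-5.324375, 1.836688), J = [[-2.6500, -4.2000], [-0.7950, -0.844375]].
Δ = (11.0857, -8.2623), so (u, v)₂ = (9.7607, -6.9623).

(9.7607, -6.9623)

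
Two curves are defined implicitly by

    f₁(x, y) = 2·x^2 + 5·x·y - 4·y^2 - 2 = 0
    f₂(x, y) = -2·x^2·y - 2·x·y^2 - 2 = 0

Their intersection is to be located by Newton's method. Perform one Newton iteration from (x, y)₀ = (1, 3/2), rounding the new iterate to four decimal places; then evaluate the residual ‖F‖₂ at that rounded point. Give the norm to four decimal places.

3.5113

At (1, 3/2): F = (-1.5000, -9.5000).
Jacobian J = [[4·x + 5·y, 5·x - 8·y], [-4·x·y - 2·y^2, -2·x^2 - 4·x·y]].
At the point, J = [[11.5000, -7.0000], [-10.5000, -8.0000]] (det J = -165.5000).
Solving J·Δ = −F gives Δ = (-0.3293, -0.7553).
Then the next iterate is (x, y)₁ = (0.6707, 0.7447).
Re-evaluating at (0.6707, 0.7447): F = (-0.821284, -3.413900), so ‖F‖₂ = 3.5113.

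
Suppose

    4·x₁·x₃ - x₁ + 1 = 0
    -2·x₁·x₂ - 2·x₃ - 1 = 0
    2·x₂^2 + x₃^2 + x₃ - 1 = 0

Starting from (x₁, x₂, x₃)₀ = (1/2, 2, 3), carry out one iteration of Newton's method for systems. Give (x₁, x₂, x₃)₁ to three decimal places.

At (1/2, 2, 3): F = (6.500, -9.000, 19.000).
Jacobian J = [[4·x₃ - 1, 0, 4·x₁], [-2·x₂, -2·x₁, -2], [0, 4·x₂, 2·x₃ + 1]].
At the point, J = [[11.000, 0.000, 2.000], [-4.000, -1.000, -2.000], [0.000, 8.000, 7.000]] (det J = 35.000).
Solving J·Δ = −F gives Δ = (1.357, 7.000, -10.714).
Then the next iterate is (x₁, x₂, x₃)₁ = (1.857, 9.000, -7.714).

(1.857, 9.000, -7.714)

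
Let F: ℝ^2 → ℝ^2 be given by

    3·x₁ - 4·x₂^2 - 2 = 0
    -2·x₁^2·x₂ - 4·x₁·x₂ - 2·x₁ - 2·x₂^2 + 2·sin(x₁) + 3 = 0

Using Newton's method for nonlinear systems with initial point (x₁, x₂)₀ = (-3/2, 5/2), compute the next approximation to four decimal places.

At (-3/2, 5/2): F = (-31.5000, -4.744990).
Jacobian J = [[3, -8·x₂], [-4·x₁·x₂ - 4·x₂ + 2·cos(x₁) - 2, -2·x₁^2 - 4·x₁ - 4·x₂]].
At the point, J = [[3.0000, -20.0000], [3.141474, -8.5000]] (det J = 37.329488).
Solving J·Δ = −F gives Δ = (-4.6304, -2.2696).
Then the next iterate is (x₁, x₂)₁ = (-6.1304, 0.2304).

(-6.1304, 0.2304)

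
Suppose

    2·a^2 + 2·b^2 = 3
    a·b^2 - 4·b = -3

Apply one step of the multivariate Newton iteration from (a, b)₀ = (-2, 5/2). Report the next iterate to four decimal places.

(-0.9899, 1.5581)

At (-2, 5/2): F = (17.5000, -19.5000).
Jacobian J = [[4·a, 4·b], [b^2, 2·a·b - 4]].
At the point, J = [[-8.0000, 10.0000], [6.2500, -14.0000]] (det J = 49.5000).
Solving J·Δ = −F gives Δ = (1.0101, -0.9419).
Then the next iterate is (a, b)₁ = (-0.9899, 1.5581).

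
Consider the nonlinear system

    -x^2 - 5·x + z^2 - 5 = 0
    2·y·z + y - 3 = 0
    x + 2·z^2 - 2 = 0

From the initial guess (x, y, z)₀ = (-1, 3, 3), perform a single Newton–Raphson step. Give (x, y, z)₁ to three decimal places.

(-0.857, 1.510, 1.738)

At (-1, 3, 3): F = (8.000, 18.000, 15.000).
Jacobian J = [[-2·x - 5, 0, 2·z], [0, 2·z + 1, 2·y], [1, 0, 4·z]].
At the point, J = [[-3.000, 0.000, 6.000], [0.000, 7.000, 6.000], [1.000, 0.000, 12.000]] (det J = -294.000).
Solving J·Δ = −F gives Δ = (0.143, -1.490, -1.262).
Then the next iterate is (x, y, z)₁ = (-0.857, 1.510, 1.738).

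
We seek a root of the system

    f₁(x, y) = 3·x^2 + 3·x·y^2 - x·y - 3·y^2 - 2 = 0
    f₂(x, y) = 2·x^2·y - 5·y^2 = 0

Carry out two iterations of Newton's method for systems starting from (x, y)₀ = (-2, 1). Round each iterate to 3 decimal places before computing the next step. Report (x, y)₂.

(-1.515, 0.911)

At (-2, 1): F = (3.000, 3.000).
Jacobian J = [[6·x + 3·y^2 - y, 6·x·y - x - 6·y], [4·x·y, 2·x^2 - 10·y]].
At the point, J = [[-10.000, -16.000], [-8.000, -2.000]] (det J = -108.000).
Solving J·Δ = −F gives Δ = (0.389, -0.056).
Then the next iterate is (x, y)₁ = (-1.611, 0.944).
Round to (-1.611, 0.944) and repeat: F = (0.32648, 0.44429), J = [[-7.93659, -13.17770], [-6.08314, -4.24936]].
Δ = (0.096, -0.033), so (x, y)₂ = (-1.515, 0.911).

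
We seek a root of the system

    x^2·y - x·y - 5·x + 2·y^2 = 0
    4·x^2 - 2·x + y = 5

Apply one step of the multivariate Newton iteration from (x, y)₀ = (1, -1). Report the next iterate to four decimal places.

(2.0556, -3.3333)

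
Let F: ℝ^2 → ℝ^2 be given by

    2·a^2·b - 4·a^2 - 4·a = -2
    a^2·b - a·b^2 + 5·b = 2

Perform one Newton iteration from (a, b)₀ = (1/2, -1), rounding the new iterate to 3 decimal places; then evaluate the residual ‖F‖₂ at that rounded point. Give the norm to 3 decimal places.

0.960

At (1/2, -1): F = (-1.500, -7.750).
Jacobian J = [[4·a·b - 8·a - 4, 2·a^2], [2·a·b - b^2, a^2 - 2·a·b + 5]].
At the point, J = [[-10.000, 0.500], [-2.000, 6.250]] (det J = -61.500).
Solving J·Δ = −F gives Δ = (-0.089, 1.211).
Then the next iterate is (a, b)₁ = (0.411, 0.211).
Re-evaluating at (0.411, 0.211): F = (-0.24840, -0.92766), so ‖F‖₂ = 0.960.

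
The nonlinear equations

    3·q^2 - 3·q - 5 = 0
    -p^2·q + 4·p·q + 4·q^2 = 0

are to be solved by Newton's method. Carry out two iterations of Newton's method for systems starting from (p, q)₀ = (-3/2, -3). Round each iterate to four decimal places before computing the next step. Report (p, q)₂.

(-0.0837, -0.9854)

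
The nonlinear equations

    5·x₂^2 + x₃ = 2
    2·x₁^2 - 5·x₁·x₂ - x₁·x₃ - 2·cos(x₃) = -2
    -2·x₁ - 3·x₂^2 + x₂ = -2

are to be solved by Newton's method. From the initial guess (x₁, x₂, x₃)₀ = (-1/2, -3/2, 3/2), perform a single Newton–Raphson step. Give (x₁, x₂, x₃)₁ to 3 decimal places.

(0.043, -0.866, 0.253)

At (-1/2, -3/2, 3/2): F = (10.750, -0.64147, -5.250).
Jacobian J = [[0, 10·x₂, 1], [4·x₁ - 5·x₂ - x₃, -5·x₁, -x₁ + 2·sin(x₃)], [-2, -6·x₂ + 1, 0]].
At the point, J = [[0.000, -15.000, 1.000], [4.000, 2.500, 2.49499], [-2.000, 10.000, 0.000]] (det J = 119.84970).
Solving J·Δ = −F gives Δ = (0.543, 0.634, -1.247).
Then the next iterate is (x₁, x₂, x₃)₁ = (0.043, -0.866, 0.253).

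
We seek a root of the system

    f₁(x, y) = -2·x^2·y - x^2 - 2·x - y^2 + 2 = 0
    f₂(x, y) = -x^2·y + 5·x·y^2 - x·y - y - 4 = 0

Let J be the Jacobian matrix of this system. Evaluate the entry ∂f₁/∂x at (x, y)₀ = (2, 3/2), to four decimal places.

∂f₁/∂x = -4·x·y - 2·x - 2.
At (2, 3/2) this is -18.0000.

-18.0000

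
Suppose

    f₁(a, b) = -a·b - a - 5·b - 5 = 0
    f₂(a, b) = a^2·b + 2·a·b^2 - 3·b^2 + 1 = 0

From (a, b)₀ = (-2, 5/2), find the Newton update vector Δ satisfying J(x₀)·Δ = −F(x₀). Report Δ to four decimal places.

(-1.9591, -1.2144)

At (-2, 5/2): F = (-10.5000, -32.7500).
Jacobian J = [[-b - 1, -a - 5], [2·a·b + 2·b^2, a^2 + 4·a·b - 6·b]].
At the point, J = [[-3.5000, -3.0000], [2.5000, -31.0000]] (det J = 116.0000).
Solving J·Δ = −F gives Δ = (-1.9591, -1.2144).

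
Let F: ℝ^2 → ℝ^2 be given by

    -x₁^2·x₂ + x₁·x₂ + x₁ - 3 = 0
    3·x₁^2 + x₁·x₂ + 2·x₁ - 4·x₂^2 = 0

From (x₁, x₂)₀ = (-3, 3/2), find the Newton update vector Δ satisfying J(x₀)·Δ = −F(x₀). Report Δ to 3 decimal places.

At (-3, 3/2): F = (-24.000, 7.500).
Jacobian J = [[-2·x₁·x₂ + x₂ + 1, -x₁^2 + x₁], [6·x₁ + x₂ + 2, x₁ - 8·x₂]].
At the point, J = [[11.500, -12.000], [-14.500, -15.000]] (det J = -346.500).
Solving J·Δ = −F gives Δ = (1.299, -0.755).

(1.299, -0.755)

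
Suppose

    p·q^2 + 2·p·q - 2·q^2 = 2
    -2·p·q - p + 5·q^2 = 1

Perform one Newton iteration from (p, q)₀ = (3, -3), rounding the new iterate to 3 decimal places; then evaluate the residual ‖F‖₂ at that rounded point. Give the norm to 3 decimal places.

At (3, -3): F = (-11.000, 59.000).
Jacobian J = [[q^2 + 2·q, 2·p·q + 2·p - 4·q], [-2·q - 1, -2·p + 10·q]].
At the point, J = [[3.000, 0.000], [5.000, -36.000]] (det J = -108.000).
Solving J·Δ = −F gives Δ = (3.667, 2.148).
Then the next iterate is (p, q)₁ = (6.667, -0.852).
Re-evaluating at (6.667, -0.852): F = (-9.97277, 7.32309), so ‖F‖₂ = 12.373.

12.373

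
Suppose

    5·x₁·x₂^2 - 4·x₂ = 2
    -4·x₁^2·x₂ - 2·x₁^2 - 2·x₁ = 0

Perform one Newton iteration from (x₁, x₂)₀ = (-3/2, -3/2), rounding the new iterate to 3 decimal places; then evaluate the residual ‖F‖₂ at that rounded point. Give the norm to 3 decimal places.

At (-3/2, -3/2): F = (-12.875, 12.000).
Jacobian J = [[5·x₂^2, 10·x₁·x₂ - 4], [-8·x₁·x₂ - 4·x₁ - 2, -4·x₁^2]].
At the point, J = [[11.250, 18.500], [-14.000, -9.000]] (det J = 157.750).
Solving J·Δ = −F gives Δ = (0.673, 0.287).
Then the next iterate is (x₁, x₂)₁ = (-0.827, -1.213).
Re-evaluating at (-0.827, -1.213): F = (-3.23211, 3.60457), so ‖F‖₂ = 4.841.

4.841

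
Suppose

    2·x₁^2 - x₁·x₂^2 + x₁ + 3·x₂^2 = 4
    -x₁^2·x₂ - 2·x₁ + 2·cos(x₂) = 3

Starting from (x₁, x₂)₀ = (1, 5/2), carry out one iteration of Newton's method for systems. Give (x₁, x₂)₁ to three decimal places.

(0.096, 1.237)

At (1, 5/2): F = (11.500, -9.10229).
Jacobian J = [[4·x₁ - x₂^2 + 1, -2·x₁·x₂ + 6·x₂], [-2·x₁·x₂ - 2, -x₁^2 - 2·sin(x₂)]].
At the point, J = [[-1.250, 10.000], [-7.000, -2.19694]] (det J = 72.74618).
Solving J·Δ = −F gives Δ = (-0.904, -1.263).
Then the next iterate is (x₁, x₂)₁ = (0.096, 1.237).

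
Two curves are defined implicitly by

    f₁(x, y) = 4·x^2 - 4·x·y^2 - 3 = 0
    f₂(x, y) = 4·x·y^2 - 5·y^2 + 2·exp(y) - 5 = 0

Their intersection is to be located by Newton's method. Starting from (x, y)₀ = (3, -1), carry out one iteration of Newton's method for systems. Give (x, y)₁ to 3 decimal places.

(2.047, -1.081)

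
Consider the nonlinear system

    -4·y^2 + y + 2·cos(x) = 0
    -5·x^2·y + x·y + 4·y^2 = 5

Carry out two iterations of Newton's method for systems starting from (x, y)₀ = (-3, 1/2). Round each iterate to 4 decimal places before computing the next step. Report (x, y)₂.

(-4.4223, 0.0624)

At (-3, 1/2): F = (-2.479985, -28.0000).
Jacobian J = [[-2·sin(x), -8·y + 1], [-10·x·y + y, -5·x^2 + x + 8·y]].
At the point, J = [[0.282240, -3.0000], [15.5000, -44.0000]] (det J = 34.081439).
Solving J·Δ = −F gives Δ = (-0.7370, -0.8960).
Then the next iterate is (x, y)₁ = (-3.7370, -0.3960).
Round to (-3.7370, -0.3960) and repeat: F = (-2.679104, 24.758151), J = [[-1.121692, 4.1680], [-15.194520, -76.730845]].
Δ = (-0.6853, 0.4584), so (x, y)₂ = (-4.4223, 0.0624).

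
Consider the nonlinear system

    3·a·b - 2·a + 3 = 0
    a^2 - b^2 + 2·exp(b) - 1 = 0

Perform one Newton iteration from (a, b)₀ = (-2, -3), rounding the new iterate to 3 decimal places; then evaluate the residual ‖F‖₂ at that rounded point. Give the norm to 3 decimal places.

7.102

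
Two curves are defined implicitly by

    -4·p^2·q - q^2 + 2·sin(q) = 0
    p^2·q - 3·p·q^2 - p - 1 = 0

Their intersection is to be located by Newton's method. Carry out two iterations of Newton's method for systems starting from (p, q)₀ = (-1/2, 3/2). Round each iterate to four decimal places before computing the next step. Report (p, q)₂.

At (-1/2, 3/2): F = (-1.755010, 3.2500).
Jacobian J = [[-8·p·q, -4·p^2 - 2·q + 2·cos(q)], [2·p·q - 3·q^2 - 1, p^2 - 6·p·q]].
At the point, J = [[6.0000, -3.858526], [-9.2500, 4.7500]] (det J = -7.191362).
Solving J·Δ = −F gives Δ = (0.5846, 0.4542).
Then the next iterate is (p, q)₁ = (0.0846, 1.9542).
Round to (0.0846, 1.9542) and repeat: F = (-2.020050, -2.039850), J = [[-1.322603, -4.685187], [-12.126042, -0.984795]].
Δ = (-0.1363, -0.3927), so (p, q)₂ = (-0.0517, 1.5615).

(-0.0517, 1.5615)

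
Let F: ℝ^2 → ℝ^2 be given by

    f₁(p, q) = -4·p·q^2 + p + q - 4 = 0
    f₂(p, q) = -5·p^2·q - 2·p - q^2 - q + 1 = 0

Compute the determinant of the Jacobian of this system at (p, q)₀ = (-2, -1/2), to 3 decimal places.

-84.000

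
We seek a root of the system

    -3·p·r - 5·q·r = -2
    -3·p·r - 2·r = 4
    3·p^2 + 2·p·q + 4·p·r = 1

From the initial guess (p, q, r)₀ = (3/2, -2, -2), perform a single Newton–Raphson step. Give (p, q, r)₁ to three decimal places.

(-2.995, 3.118, -4.765)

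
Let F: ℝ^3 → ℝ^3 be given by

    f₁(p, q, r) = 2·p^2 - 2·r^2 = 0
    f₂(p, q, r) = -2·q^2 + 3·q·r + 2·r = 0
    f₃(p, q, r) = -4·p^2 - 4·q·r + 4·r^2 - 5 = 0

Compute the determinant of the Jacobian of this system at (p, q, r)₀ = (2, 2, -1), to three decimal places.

448.000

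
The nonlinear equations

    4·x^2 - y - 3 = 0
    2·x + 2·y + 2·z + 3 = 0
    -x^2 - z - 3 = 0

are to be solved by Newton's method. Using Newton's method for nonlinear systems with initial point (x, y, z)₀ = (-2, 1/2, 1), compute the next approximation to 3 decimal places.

(-1.500, 5.000, -5.000)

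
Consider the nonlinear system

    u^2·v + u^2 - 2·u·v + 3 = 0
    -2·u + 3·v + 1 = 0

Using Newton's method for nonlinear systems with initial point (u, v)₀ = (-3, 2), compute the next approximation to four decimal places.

(-4.9167, -3.6111)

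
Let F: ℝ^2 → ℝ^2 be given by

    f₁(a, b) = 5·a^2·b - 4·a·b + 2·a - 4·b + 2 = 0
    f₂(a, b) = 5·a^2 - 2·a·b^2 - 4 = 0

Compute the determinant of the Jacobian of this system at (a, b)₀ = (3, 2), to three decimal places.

J = [[10·a·b - 4·b + 2, 5·a^2 - 4·a - 4], [10·a - 2·b^2, -4·a·b]].
At the point, J = [[54.000, 29.000], [22.000, -24.000]].
det J = -1934.000.

-1934.000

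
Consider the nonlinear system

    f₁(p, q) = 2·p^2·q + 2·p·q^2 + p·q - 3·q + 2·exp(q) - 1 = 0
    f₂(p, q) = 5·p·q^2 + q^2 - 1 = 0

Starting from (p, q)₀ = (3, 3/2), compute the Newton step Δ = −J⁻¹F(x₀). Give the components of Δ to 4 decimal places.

At (3, 3/2): F = (48.463378, 35.0000).
Jacobian J = [[4·p·q + 2·q^2 + q, 2·p^2 + 4·p·q + p + 2·exp(q) - 3], [5·q^2, 10·p·q + 2·q]].
At the point, J = [[24.0000, 44.963378], [11.2500, 48.0000]] (det J = 646.161996).
Solving J·Δ = −F gives Δ = (-1.1646, -0.4562).

(-1.1646, -0.4562)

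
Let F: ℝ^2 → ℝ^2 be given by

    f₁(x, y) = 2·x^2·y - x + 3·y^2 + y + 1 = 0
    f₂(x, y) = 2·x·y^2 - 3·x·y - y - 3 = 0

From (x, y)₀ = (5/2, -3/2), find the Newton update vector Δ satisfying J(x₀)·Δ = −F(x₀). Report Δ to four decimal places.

At (5/2, -3/2): F = (-15.0000, 21.0000).
Jacobian J = [[4·x·y - 1, 2·x^2 + 6·y + 1], [2·y^2 - 3·y, 4·x·y - 3·x - 1]].
At the point, J = [[-16.0000, 4.5000], [9.0000, -23.5000]] (det J = 335.5000).
Solving J·Δ = −F gives Δ = (-0.7690, 0.5991).

(-0.7690, 0.5991)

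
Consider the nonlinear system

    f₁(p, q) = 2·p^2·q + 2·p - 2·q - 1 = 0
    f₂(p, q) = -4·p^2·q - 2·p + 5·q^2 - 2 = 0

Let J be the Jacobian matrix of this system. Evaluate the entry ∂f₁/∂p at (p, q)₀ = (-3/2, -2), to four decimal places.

14.0000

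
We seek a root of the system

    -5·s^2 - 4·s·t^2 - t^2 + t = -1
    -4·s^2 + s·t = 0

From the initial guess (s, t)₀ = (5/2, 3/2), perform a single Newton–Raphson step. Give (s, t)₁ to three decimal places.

At (5/2, 3/2): F = (-53.500, -21.250).
Jacobian J = [[-10·s - 4·t^2, -8·s·t - 2·t + 1], [-8·s + t, s]].
At the point, J = [[-34.000, -32.000], [-18.500, 2.500]] (det J = -677.000).
Solving J·Δ = −F gives Δ = (-1.202, -0.395).
Then the next iterate is (s, t)₁ = (1.298, 1.105).

(1.298, 1.105)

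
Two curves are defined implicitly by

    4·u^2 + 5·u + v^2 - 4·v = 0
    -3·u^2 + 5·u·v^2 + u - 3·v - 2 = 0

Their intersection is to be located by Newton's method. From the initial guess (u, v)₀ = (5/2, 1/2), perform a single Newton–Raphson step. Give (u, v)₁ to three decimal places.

(1.046, 0.298)

At (5/2, 1/2): F = (35.750, -16.625).
Jacobian J = [[8·u + 5, 2·v - 4], [-6·u + 5·v^2 + 1, 10·u·v - 3]].
At the point, J = [[25.000, -3.000], [-12.750, 9.500]] (det J = 199.250).
Solving J·Δ = −F gives Δ = (-1.454, -0.202).
Then the next iterate is (u, v)₁ = (1.046, 0.298).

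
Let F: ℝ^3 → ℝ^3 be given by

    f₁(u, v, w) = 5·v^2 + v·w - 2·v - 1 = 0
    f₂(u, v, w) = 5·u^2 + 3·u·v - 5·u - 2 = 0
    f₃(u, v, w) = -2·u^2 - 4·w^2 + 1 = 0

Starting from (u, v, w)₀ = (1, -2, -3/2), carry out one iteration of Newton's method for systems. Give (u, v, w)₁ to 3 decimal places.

(-3.510, -0.837, -2.170)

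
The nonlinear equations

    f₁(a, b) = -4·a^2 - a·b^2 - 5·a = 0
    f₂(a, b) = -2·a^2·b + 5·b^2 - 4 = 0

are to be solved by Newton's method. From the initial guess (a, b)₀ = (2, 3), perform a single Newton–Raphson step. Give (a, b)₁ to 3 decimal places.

At (2, 3): F = (-44.000, 17.000).
Jacobian J = [[-8·a - b^2 - 5, -2·a·b], [-4·a·b, -2·a^2 + 10·b]].
At the point, J = [[-30.000, -12.000], [-24.000, 22.000]] (det J = -948.000).
Solving J·Δ = −F gives Δ = (-0.806, -1.652).
Then the next iterate is (a, b)₁ = (1.194, 1.348).

(1.194, 1.348)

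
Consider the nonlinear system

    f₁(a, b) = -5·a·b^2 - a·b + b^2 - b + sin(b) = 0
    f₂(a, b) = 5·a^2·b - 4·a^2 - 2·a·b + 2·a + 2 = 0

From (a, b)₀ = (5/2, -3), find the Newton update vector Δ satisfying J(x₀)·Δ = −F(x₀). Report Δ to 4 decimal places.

(-0.8418, 0.8958)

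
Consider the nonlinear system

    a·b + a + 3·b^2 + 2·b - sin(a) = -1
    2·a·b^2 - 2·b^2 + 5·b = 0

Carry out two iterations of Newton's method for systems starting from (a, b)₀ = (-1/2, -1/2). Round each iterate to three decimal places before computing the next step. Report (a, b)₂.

(-8.156, 0.104)

At (-1/2, -1/2): F = (0.97943, -3.250).
Jacobian J = [[b - cos(a) + 1, a + 6·b + 2], [2·b^2, 4·a·b - 4·b + 5]].
At the point, J = [[-0.37758, -1.500], [0.500, 8.000]] (det J = -2.27066).
Solving J·Δ = −F gives Δ = (1.304, 0.325).
Then the next iterate is (a, b)₁ = (0.804, -0.175).
Round to (0.804, -0.175) and repeat: F = (0.68504, -0.88701), J = [[0.13117, 1.754], [0.06125, 5.13720]].
Δ = (-8.960, 0.279), so (a, b)₂ = (-8.156, 0.104).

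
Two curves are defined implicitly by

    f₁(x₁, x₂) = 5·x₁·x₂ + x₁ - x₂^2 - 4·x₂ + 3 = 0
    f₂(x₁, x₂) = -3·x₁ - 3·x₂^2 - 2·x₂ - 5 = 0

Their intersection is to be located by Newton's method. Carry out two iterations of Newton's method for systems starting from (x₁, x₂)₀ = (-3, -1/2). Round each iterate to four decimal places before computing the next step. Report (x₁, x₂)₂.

At (-3, -1/2): F = (9.2500, 4.2500).
Jacobian J = [[5·x₂ + 1, 5·x₁ - 2·x₂ - 4], [-3, -6·x₂ - 2]].
At the point, J = [[-1.5000, -18.0000], [-3.0000, 1.0000]] (det J = -55.5000).
Solving J·Δ = −F gives Δ = (1.5450, 0.3851).
Then the next iterate is (x₁, x₂)₁ = (-1.4550, -0.1149).
Round to (-1.4550, -0.1149) and repeat: F = (2.827295, -0.444806), J = [[0.4255, -11.0452], [-3.0000, -1.3106]].
Δ = (-0.2558, 0.2461), so (x₁, x₂)₂ = (-1.7108, 0.1312).

(-1.7108, 0.1312)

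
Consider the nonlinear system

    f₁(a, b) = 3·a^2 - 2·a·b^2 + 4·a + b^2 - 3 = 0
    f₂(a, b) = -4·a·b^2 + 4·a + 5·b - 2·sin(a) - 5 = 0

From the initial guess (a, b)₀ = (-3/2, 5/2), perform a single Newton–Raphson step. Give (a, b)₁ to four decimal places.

(-1.6247, 1.2534)

At (-3/2, 5/2): F = (22.7500, 40.994990).
Jacobian J = [[6·a - 2·b^2 + 4, -4·a·b + 2·b], [-4·b^2 - 2·cos(a) + 4, -8·a·b + 5]].
At the point, J = [[-17.5000, 20.0000], [-21.141474, 35.0000]] (det J = -189.670512).
Solving J·Δ = −F gives Δ = (-0.1247, -1.2466).
Then the next iterate is (a, b)₁ = (-1.6247, 1.2534).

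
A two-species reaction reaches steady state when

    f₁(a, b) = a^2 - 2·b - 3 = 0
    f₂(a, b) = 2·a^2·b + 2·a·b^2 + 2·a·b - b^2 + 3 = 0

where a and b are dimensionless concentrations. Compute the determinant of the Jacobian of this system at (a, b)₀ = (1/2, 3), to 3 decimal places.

61.500

J = [[2·a, -2], [4·a·b + 2·b^2 + 2·b, 2·a^2 + 4·a·b + 2·a - 2·b]].
At the point, J = [[1.000, -2.000], [30.000, 1.500]].
det J = 61.500.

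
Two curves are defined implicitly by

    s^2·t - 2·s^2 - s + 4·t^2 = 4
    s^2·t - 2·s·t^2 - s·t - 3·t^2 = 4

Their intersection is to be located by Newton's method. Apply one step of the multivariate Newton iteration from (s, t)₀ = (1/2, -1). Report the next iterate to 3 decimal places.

At (1/2, -1): F = (-1.250, -7.750).
Jacobian J = [[2·s·t - 4·s - 1, s^2 + 8·t], [2·s·t - 2·t^2 - t, s^2 - 4·s·t - s - 6·t]].
At the point, J = [[-4.000, -7.750], [-2.000, 7.750]] (det J = -46.500).
Solving J·Δ = −F gives Δ = (-1.500, 0.613).
Then the next iterate is (s, t)₁ = (-1.000, -0.387).

(-1.000, -0.387)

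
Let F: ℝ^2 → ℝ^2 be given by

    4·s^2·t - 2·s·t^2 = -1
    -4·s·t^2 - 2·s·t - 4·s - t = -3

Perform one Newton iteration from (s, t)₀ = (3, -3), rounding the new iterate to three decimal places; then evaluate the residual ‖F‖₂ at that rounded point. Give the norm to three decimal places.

55.139

At (3, -3): F = (-161.000, -96.000).
Jacobian J = [[8·s·t - 2·t^2, 4·s^2 - 4·s·t], [-4·t^2 - 2·t - 4, -8·s·t - 2·s - 1]].
At the point, J = [[-90.000, 72.000], [-34.000, 65.000]] (det J = -3402.000).
Solving J·Δ = −F gives Δ = (-1.044, 0.931).
Then the next iterate is (s, t)₁ = (1.956, -2.069).
Re-evaluating at (1.956, -2.069): F = (-47.40978, -28.15375), so ‖F‖₂ = 55.139.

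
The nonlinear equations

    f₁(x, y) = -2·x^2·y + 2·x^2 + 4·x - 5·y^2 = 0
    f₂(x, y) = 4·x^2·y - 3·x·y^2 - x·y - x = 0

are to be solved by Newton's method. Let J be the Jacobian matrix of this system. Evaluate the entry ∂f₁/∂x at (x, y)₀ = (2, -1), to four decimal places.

20.0000

∂f₁/∂x = -4·x·y + 4·x + 4.
At (2, -1) this is 20.0000.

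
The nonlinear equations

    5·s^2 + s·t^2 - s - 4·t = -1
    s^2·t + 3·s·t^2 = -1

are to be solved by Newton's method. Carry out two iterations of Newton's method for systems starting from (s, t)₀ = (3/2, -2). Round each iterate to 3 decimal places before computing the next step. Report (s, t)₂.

At (3/2, -2): F = (24.750, 14.500).
Jacobian J = [[10·s + t^2 - 1, 2·s·t - 4], [2·s·t + 3·t^2, s^2 + 6·s·t]].
At the point, J = [[18.000, -10.000], [6.000, -15.750]] (det J = -223.500).
Solving J·Δ = −F gives Δ = (-1.095, 0.503).
Then the next iterate is (s, t)₁ = (0.405, -1.497).
Round to (0.405, -1.497) and repeat: F = (8.31073, 3.47728), J = [[5.29101, -5.21257], [5.51046, -3.47369]].
Δ = (1.039, 2.649), so (s, t)₂ = (1.444, 1.152).

(1.444, 1.152)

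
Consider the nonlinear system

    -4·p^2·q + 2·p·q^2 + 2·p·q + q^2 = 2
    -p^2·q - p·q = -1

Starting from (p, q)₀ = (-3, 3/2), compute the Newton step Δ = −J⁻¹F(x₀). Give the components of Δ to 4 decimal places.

(-0.0090, -1.3446)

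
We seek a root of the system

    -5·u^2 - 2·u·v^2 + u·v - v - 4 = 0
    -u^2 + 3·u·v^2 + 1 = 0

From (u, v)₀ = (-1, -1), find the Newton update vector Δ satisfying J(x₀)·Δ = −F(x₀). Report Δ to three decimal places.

(0.667, -0.056)

At (-1, -1): F = (-5.000, -3.000).
Jacobian J = [[-10·u - 2·v^2 + v, -4·u·v + u - 1], [-2·u + 3·v^2, 6·u·v]].
At the point, J = [[7.000, -6.000], [5.000, 6.000]] (det J = 72.000).
Solving J·Δ = −F gives Δ = (0.667, -0.056).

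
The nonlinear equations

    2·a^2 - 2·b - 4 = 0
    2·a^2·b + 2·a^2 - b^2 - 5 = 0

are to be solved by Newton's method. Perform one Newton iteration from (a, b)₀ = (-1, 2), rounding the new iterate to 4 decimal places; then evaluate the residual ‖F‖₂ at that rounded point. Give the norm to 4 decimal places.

8.6530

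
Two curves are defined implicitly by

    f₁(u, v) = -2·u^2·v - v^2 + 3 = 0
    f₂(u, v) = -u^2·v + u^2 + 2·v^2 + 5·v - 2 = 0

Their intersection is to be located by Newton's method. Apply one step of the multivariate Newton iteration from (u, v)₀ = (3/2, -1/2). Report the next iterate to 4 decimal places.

(1.4132, 0.8542)

At (3/2, -1/2): F = (5.0000, -0.6250).
Jacobian J = [[-4·u·v, -2·u^2 - 2·v], [-2·u·v + 2·u, -u^2 + 4·v + 5]].
At the point, J = [[3.0000, -3.5000], [4.5000, 0.7500]] (det J = 18.0000).
Solving J·Δ = −F gives Δ = (-0.0868, 1.3542).
Then the next iterate is (u, v)₁ = (1.4132, 0.8542).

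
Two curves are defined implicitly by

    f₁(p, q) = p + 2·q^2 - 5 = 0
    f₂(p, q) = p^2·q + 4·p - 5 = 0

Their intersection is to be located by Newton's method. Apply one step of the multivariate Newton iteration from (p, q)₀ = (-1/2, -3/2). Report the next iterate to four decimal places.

At (-1/2, -3/2): F = (-1.0000, -7.3750).
Jacobian J = [[1, 4·q], [2·p·q + 4, p^2]].
At the point, J = [[1.0000, -6.0000], [5.5000, 0.2500]] (det J = 33.2500).
Solving J·Δ = −F gives Δ = (1.3383, 0.0564).
Then the next iterate is (p, q)₁ = (0.8383, -1.4436).

(0.8383, -1.4436)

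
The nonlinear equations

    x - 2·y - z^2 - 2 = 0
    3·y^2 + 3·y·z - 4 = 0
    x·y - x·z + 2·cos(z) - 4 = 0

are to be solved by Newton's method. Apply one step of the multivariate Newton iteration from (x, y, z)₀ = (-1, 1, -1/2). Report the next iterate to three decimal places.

(-8.624, -2.440, 5.494)

At (-1, 1, -1/2): F = (-5.250, -2.500, -3.74483).
Jacobian J = [[1, -2, -2·z], [0, 6·y + 3·z, 3·y], [y - z, x, -x - 2·sin(z)]].
At the point, J = [[1.000, -2.000, 1.000], [0.000, 4.500, 3.000], [1.500, -1.000, 1.95885]] (det J = -3.93517).
Solving J·Δ = −F gives Δ = (-7.624, -3.440, 5.994).
Then the next iterate is (x, y, z)₁ = (-8.624, -2.440, 5.494).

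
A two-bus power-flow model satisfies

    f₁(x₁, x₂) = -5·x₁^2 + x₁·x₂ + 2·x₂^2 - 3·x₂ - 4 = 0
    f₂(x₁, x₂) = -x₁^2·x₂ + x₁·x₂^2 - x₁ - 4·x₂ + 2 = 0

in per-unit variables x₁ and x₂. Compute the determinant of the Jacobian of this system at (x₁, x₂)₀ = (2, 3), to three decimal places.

-24.000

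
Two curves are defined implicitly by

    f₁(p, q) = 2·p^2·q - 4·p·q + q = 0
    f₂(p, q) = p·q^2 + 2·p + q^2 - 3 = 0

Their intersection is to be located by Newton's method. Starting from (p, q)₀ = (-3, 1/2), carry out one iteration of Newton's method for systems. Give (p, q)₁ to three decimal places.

(1.902, 1.265)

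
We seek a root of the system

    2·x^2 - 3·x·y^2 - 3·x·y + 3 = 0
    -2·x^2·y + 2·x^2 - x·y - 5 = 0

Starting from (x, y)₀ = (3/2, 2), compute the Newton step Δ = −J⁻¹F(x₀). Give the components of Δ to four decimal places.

(-1.5208, -0.0556)

At (3/2, 2): F = (-19.5000, -12.5000).
Jacobian J = [[4·x - 3·y^2 - 3·y, -6·x·y - 3·x], [-4·x·y + 4·x - y, -2·x^2 - x]].
At the point, J = [[-12.0000, -22.5000], [-8.0000, -6.0000]] (det J = -108.0000).
Solving J·Δ = −F gives Δ = (-1.5208, -0.0556).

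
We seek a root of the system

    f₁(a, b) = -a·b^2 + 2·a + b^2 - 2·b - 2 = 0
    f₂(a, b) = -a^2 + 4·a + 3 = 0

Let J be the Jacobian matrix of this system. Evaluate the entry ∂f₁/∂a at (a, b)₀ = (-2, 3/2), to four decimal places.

-0.2500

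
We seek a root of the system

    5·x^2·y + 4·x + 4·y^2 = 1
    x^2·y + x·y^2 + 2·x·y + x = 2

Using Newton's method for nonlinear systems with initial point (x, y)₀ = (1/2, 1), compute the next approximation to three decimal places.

(0.952, -0.115)

At (1/2, 1): F = (6.250, 0.250).
Jacobian J = [[10·x·y + 4, 5·x^2 + 8·y], [2·x·y + y^2 + 2·y + 1, x^2 + 2·x·y + 2·x]].
At the point, J = [[9.000, 9.250], [5.000, 2.250]] (det J = -26.000).
Solving J·Δ = −F gives Δ = (0.452, -1.115).
Then the next iterate is (x, y)₁ = (0.952, -0.115).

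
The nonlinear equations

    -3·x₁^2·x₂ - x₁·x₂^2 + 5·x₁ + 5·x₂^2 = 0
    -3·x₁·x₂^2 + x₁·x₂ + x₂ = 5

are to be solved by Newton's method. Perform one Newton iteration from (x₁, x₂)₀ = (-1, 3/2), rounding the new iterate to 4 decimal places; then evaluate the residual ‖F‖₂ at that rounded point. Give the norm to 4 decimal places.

0.3386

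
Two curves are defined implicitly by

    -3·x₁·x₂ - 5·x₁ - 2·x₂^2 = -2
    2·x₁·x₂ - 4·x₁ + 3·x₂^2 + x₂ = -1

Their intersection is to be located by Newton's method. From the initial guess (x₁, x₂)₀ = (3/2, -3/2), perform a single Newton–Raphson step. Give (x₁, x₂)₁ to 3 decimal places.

(-0.240, 0.087)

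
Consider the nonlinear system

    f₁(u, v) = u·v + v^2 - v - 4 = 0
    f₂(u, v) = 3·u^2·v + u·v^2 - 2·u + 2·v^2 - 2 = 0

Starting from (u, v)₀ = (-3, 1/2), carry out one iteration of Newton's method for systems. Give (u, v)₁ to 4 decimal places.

(-8.0779, -2.2630)

At (-3, 1/2): F = (-5.7500, 17.2500).
Jacobian J = [[v, u + 2·v - 1], [6·u·v + v^2 - 2, 3·u^2 + 2·u·v + 4·v]].
At the point, J = [[0.5000, -3.0000], [-10.7500, 26.0000]] (det J = -19.2500).
Solving J·Δ = −F gives Δ = (-5.0779, -2.7630).
Then the next iterate is (u, v)₁ = (-8.0779, -2.2630).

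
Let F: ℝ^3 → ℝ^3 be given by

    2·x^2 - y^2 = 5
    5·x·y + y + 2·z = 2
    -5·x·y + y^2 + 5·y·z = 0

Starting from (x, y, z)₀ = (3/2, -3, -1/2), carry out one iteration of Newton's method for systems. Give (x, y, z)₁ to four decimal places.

At (3/2, -3, -1/2): F = (-9.5000, -28.5000, 39.0000).
Jacobian J = [[4·x, -2·y, 0], [5·y, 5·x + 1, 2], [-5·y, -5·x + 2·y + 5·z, 5·y]].
At the point, J = [[6.0000, 6.0000, 0.0000], [-15.0000, 8.5000, 2.0000], [15.0000, -16.0000, -15.0000]] (det J = -1743.0000).
Solving J·Δ = −F gives Δ = (-0.6826, 2.2659, -0.4996).
Then the next iterate is (x, y, z)₁ = (0.8174, -0.7341, -0.9996).

(0.8174, -0.7341, -0.9996)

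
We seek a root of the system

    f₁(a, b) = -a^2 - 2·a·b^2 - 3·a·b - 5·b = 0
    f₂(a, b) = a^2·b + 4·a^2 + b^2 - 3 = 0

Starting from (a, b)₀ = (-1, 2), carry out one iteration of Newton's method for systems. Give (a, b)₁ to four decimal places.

(1.2500, 6.0000)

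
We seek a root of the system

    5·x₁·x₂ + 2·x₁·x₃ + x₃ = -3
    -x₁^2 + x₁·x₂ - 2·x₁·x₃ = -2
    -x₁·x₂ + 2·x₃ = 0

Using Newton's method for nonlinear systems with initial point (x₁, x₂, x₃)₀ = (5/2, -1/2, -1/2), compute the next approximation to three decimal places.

(1.619, -0.370, -0.243)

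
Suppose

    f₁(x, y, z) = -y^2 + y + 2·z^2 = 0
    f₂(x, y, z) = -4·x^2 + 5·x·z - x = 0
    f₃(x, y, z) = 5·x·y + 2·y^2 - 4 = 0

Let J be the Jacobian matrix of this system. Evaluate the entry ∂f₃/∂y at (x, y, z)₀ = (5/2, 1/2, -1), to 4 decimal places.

14.5000

∂f₃/∂y = 5·x + 4·y.
At (5/2, 1/2, -1) this is 14.5000.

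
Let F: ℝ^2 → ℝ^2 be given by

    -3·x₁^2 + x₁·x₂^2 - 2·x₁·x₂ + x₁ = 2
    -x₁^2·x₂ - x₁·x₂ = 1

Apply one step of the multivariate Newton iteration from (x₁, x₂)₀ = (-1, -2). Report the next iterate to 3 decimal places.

At (-1, -2): F = (-14.000, -1.000).
Jacobian J = [[-6·x₁ + x₂^2 - 2·x₂ + 1, 2·x₁·x₂ - 2·x₁], [-2·x₁·x₂ - x₂, -x₁^2 - x₁]].
At the point, J = [[15.000, 6.000], [-2.000, 0.000]] (det J = 12.000).
Solving J·Δ = −F gives Δ = (-0.500, 3.583).
Then the next iterate is (x₁, x₂)₁ = (-1.500, 1.583).

(-1.500, 1.583)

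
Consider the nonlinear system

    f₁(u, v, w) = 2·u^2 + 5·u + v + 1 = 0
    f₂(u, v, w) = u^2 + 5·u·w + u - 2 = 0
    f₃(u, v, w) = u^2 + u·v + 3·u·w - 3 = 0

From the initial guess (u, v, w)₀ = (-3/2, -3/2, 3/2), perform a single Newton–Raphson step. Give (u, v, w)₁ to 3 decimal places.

At (-3/2, -3/2, 3/2): F = (-3.500, -12.500, -5.250).
Jacobian J = [[4·u + 5, 1, 0], [2·u + 5·w + 1, 0, 5·u], [2·u + v + 3·w, u, 3·u]].
At the point, J = [[-1.000, 1.000, 0.000], [5.500, 0.000, -7.500], [0.000, -1.500, -4.500]] (det J = 36.000).
Solving J·Δ = −F gives Δ = (-0.625, 2.875, -2.125).
Then the next iterate is (u, v, w)₁ = (-2.125, 1.375, -0.625).

(-2.125, 1.375, -0.625)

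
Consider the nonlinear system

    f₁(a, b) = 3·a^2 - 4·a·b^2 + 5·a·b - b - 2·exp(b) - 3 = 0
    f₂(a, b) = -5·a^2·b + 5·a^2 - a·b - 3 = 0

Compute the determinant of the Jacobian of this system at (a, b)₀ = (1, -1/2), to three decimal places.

J = [[6·a - 4·b^2 + 5·b, -8·a·b + 5·a - 2·exp(b) - 1], [-10·a·b + 10·a - b, -5·a^2 - a]].
At the point, J = [[2.500, 6.78694], [15.500, -6.000]].
det J = -120.198.

-120.198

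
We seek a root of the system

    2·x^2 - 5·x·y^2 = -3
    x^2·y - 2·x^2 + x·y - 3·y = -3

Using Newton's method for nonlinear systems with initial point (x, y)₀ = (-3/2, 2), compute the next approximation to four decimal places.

(62.2500, 56.0000)

At (-3/2, 2): F = (37.5000, -6.0000).
Jacobian J = [[4·x - 5·y^2, -10·x·y], [2·x·y - 4·x + y, x^2 + x - 3]].
At the point, J = [[-26.0000, 30.0000], [2.0000, -2.2500]] (det J = -1.5000).
Solving J·Δ = −F gives Δ = (63.7500, 54.0000).
Then the next iterate is (x, y)₁ = (62.2500, 56.0000).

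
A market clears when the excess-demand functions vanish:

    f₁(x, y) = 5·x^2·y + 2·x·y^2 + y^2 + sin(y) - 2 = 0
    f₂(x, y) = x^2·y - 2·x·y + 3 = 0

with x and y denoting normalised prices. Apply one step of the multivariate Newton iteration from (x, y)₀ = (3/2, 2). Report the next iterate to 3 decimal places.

At (3/2, 2): F = (37.40930, 1.500).
Jacobian J = [[10·x·y + 2·y^2, 5·x^2 + 4·x·y + 2·y + cos(y)], [2·x·y - 2·y, x^2 - 2·x]].
At the point, J = [[38.000, 26.83385], [2.000, -0.750]] (det J = -82.16771).
Solving J·Δ = −F gives Δ = (-0.831, -0.217).
Then the next iterate is (x, y)₁ = (0.669, 1.783).

(0.669, 1.783)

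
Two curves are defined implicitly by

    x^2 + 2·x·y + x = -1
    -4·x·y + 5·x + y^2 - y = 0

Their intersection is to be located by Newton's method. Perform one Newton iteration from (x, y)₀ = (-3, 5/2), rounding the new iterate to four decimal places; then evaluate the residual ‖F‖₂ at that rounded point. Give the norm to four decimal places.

1.9131

At (-3, 5/2): F = (-8.0000, 18.7500).
Jacobian J = [[2·x + 2·y + 1, 2·x], [-4·y + 5, -4·x + 2·y - 1]].
At the point, J = [[0.0000, -6.0000], [-5.0000, 16.0000]] (det J = -30.0000).
Solving J·Δ = −F gives Δ = (-0.5167, -1.3333).
Then the next iterate is (x, y)₁ = (-3.5167, 1.1667).
Re-evaluating at (-3.5167, 1.1667): F = (1.644611, -0.977276), so ‖F‖₂ = 1.9131.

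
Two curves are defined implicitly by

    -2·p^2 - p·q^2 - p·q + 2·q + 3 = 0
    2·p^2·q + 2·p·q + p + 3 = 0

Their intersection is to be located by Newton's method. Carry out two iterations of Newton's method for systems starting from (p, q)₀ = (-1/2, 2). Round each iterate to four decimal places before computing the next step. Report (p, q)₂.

(-3.1940, -3.5176)

At (-1/2, 2): F = (9.5000, 1.5000).
Jacobian J = [[-4·p - q^2 - q, -2·p·q - p + 2], [4·p·q + 2·q + 1, 2·p^2 + 2·p]].
At the point, J = [[-4.0000, 4.5000], [1.0000, -0.5000]] (det J = -2.5000).
Solving J·Δ = −F gives Δ = (-4.6000, -6.2000).
Then the next iterate is (p, q)₁ = (-5.1000, -4.2000).
Round to (-5.1000, -4.2000) and repeat: F = (11.1240, -177.7440), J = [[6.9600, -35.7400], [78.2800, 41.8200]].
Δ = (1.9060, 0.6824), so (p, q)₂ = (-3.1940, -3.5176).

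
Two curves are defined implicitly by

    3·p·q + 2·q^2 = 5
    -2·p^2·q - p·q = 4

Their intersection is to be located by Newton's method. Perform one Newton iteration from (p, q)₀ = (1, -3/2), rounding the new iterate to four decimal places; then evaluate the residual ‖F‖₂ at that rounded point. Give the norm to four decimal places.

3.4782

At (1, -3/2): F = (-5.0000, 0.5000).
Jacobian J = [[3·q, 3·p + 4·q], [-4·p·q - q, -2·p^2 - p]].
At the point, J = [[-4.5000, -3.0000], [7.5000, -3.0000]] (det J = 36.0000).
Solving J·Δ = −F gives Δ = (-0.4583, -0.9792).
Then the next iterate is (p, q)₁ = (0.5417, -2.4792).
Re-evaluating at (0.5417, -2.4792): F = (3.263917, -1.202030), so ‖F‖₂ = 3.4782.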